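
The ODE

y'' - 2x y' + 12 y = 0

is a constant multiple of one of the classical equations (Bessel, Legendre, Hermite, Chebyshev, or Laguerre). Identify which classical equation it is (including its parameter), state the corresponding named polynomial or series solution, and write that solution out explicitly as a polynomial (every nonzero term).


The equation is already in a standard form:  y'' - 2x y' + 12 y = 0.
This matches the Hermite equation y'' - 2x y' + 2n y = 0 with 2n = 12, so n = 6; the polynomial solution is H_6(x).
With y = sum_k a_k x^k, matching x^k gives (k+2)(k+1) a_{k+2} = 2(k - n) a_k = 2(k - 6) a_k. The right side vanishes at k = 6, so the series with the parity of 6 terminates at degree 6.
Standard normalization: leading coefficient of H_n is 2^n, so a_6 = 2^6 = 64. Work downward with a_k = (k+1)(k+2) a_{k+2} / (2(k - n)):
  a_4 = (5)(6)(64) / (2(4 - 6)) = 1920/(-4) = -480
  a_2 = (3)(4)(-480) / (2(2 - 6)) = -5760/(-8) = 720
  a_0 = (1)(2)(720) / (2(0 - 6)) = 1440/(-12) = -120
Hence H_6(x) = 64 x^6 - 480 x^4 + 720 x^2 - 120.

H_6(x); series = 64 x^6 - 480 x^4 + 720 x^2 - 120


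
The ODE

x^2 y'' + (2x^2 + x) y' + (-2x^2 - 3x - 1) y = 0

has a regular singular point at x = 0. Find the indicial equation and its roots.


Divide by x^2 to reach normal form y'' + P_1(x) y' + P_2(x) y = 0 with P_1(x) = 2 + 1/x and P_2(x) = -2 - 3/x - 1/x^2.
x = 0 is a singular point because the y'-coefficient 2 + 1/x has a pole at x = 0 and the y-coefficient -2 - 3/x - 1/x^2 has a pole at x = 0.
It is a regular singular point because x P_1(x) = p(x) = 2x + 1 and x^2 P_2(x) = q(x) = -2x^2 - 3x - 1 are polynomials, hence analytic at x = 0.
p(0) = 1,  q(0) = -1.
Indicial equation: r(r-1) + p(0) r + q(0) = 0, i.e. r^2 + (p(0) - 1) r + q(0) = 0, i.e. r^2 - 1 = 0.
Discriminant: (0)^2 - 4(-1) = 4, so r = (0 ± 2)/2.
Solving: r_1 = 1, r_2 = -1.

indicial: r^2 - 1 = 0; roots r_1 = 1, r_2 = -1


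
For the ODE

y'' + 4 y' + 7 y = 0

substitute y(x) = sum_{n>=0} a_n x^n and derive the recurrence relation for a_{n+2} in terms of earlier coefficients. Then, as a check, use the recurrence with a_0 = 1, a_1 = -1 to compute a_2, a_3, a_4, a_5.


Substitute y = sum_n a_n x^n.
y''(x) has coefficient (n+2)(n+1) a_{n+2} at x^n;
4 y'(x) has coefficient 4 (n+1) a_{n+1} at x^n;
7 y(x) has coefficient 7 a_n at x^n.
Matching x^n: (n+2)(n+1) a_{n+2} + 4 (n+1) a_{n+1} + 7 a_n = 0.
Thus a_{n+2} = [-4 (n+1) a_{n+1} - 7 a_n] / ((n+1)(n+2)).

Check with a_0 = 1, a_1 = -1 (apply the recurrence for n = 0, 1, 2, 3): a_0 = 1, a_1 = -1, a_2 = -3/2, a_3 = 19/6, a_4 = -55/24, a_5 = 29/40.

a_(n+2) = [-4 (n+1) a_(n+1) - 7 a_n] / ((n+1)(n+2)); check: a_0 = 1, a_1 = -1, a_2 = -3/2, a_3 = 19/6, a_4 = -55/24, a_5 = 29/40


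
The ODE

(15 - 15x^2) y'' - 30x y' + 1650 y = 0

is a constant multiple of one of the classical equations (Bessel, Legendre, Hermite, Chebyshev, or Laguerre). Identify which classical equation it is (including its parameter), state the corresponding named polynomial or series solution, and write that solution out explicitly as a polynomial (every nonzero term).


All three coefficients share the factor 15; dividing through by 15 gives  (1 - x^2) y'' - 2x y' + 110 y = 0.
This matches the Legendre equation (1 - x^2) y'' - 2x y' + n(n+1) y = 0 (note the -2x y' term) with n(n+1) = 110, so n = 10; the polynomial solution is P_10(x).
With y = sum_k a_k x^k, matching x^k gives (k+2)(k+1) a_{k+2} = [k(k+1) - n(n+1)] a_k = (k - 10)(k + 11) a_k. The right side vanishes at k = 10, so the series with the parity of 10 terminates at degree 10.
Standard normalization (P_n(1) = 1): leading coefficient (2n)!/(2^n (n!)^2) = 2432902008176640000/(1024*13168189440000) = 46189/256, so a_10 = 46189/256. Work downward with a_k = (k+1)(k+2) a_{k+2} / ((k - 10)(k + 11)):
  a_8 = (9)(10)(46189/256) / ((8 - 10)(8 + 11)) = (2078505/128)/(-38) = -109395/256
  a_6 = (7)(8)(-109395/256) / ((6 - 10)(6 + 11)) = (-765765/32)/(-68) = 45045/128
  a_4 = (5)(6)(45045/128) / ((4 - 10)(4 + 11)) = (675675/64)/(-90) = -15015/128
  a_2 = (3)(4)(-15015/128) / ((2 - 10)(2 + 11)) = (-45045/32)/(-104) = 3465/256
  a_0 = (1)(2)(3465/256) / ((0 - 10)(0 + 11)) = (3465/128)/(-110) = -63/256
Hence P_10(x) = 46189 x^10/256 - 109395 x^8/256 + 45045 x^6/128 - 15015 x^4/128 + 3465 x^2/256 - 63/256.

P_10(x); series = 46189 x^10/256 - 109395 x^8/256 + 45045 x^6/128 - 15015 x^4/128 + 3465 x^2/256 - 63/256


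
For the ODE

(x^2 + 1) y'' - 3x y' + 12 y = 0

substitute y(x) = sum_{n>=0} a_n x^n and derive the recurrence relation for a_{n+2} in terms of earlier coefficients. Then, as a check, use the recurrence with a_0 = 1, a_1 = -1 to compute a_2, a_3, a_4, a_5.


Substitute y = sum_n a_n x^n.
(1 + 1 x^2) y'' contributes (n+2)(n+1) a_{n+2} + n(n-1) a_n at x^n.
-3 x y'(x) contributes -3 n a_n at x^n.
12 y(x) contributes 12 a_n at x^n.
Matching x^n: (n+2)(n+1) a_{n+2} + (n(n-1) - 3 n + 12) a_n = 0.
Thus a_{n+2} = (-n(n-1) + 3 n - 12) / ((n+1)(n+2)) * a_n.

Check with a_0 = 1, a_1 = -1 (apply the recurrence for n = 0, 1, 2, 3): a_0 = 1, a_1 = -1, a_2 = -6, a_3 = 3/2, a_4 = 4, a_5 = -27/40.

a_(n+2) = (-n(n-1) + 3 n - 12) / ((n+1)(n+2)) * a_n; check: a_0 = 1, a_1 = -1, a_2 = -6, a_3 = 3/2, a_4 = 4, a_5 = -27/40


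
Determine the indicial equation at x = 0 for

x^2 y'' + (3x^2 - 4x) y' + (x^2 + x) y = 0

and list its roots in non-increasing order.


Divide by x^2 to reach normal form y'' + P_1(x) y' + P_2(x) y = 0 with P_1(x) = 3 - 4/x and P_2(x) = 1 + 1/x.
x = 0 is a singular point because the y'-coefficient 3 - 4/x has a pole at x = 0 and the y-coefficient 1 + 1/x has a pole at x = 0.
It is a regular singular point because x P_1(x) = p(x) = 3x - 4 and x^2 P_2(x) = q(x) = x^2 + x are polynomials, hence analytic at x = 0.
p(0) = -4,  q(0) = 0.
Indicial equation: r(r-1) + p(0) r + q(0) = 0, i.e. r^2 + (p(0) - 1) r + q(0) = 0, i.e. r^2 - 5 r = 0.
Discriminant: (-5)^2 - 4(0) = 25, so r = (5 ± 5)/2.
Solving: r_1 = 5, r_2 = 0.

indicial: r^2 - 5 r = 0; roots r_1 = 5, r_2 = 0


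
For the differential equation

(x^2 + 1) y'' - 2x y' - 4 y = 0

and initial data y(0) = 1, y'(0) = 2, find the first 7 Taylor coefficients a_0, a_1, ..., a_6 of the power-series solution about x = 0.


Ansatz: y(x) = sum_{n>=0} a_n x^n, so y'(x) = sum_{n>=1} n a_n x^(n-1) and y''(x) = sum_{n>=2} n(n-1) a_n x^(n-2).
Substitute into P(x) y'' + Q(x) y' + R(x) y = 0 with P(x) = x^2 + 1, Q(x) = -2x, R(x) = -4, and match powers of x.
Initial conditions: a_0 = 1, a_1 = 2.
Setting the coefficient of each power of x to zero and solving order by order (substituting the coefficients already found):
  x^0: 2 a_2 - 4 a_0 = 0  ->  2 a_2 = 4 a_0 = 4  ->  a_2 = 2
  x^1: 6 a_3 - 6 a_1 = 0  ->  6 a_3 = 6 a_1 = 12  ->  a_3 = 2
  x^2: 12 a_4 - 6 a_2 = 0  ->  12 a_4 = 6 a_2 = 12  ->  a_4 = 1
  x^3: 20 a_5 - 4 a_3 = 0  ->  20 a_5 = 4 a_3 = 8  ->  a_5 = 2/5
  x^4: 30 a_6 = 0  ->  a_6 = 0
Truncated series: y(x) = 1 + 2 x + 2 x^2 + 2 x^3 + x^4 + (2/5) x^5 + O(x^7).

a_0 = 1; a_1 = 2; a_2 = 2; a_3 = 2; a_4 = 1; a_5 = 2/5; a_6 = 0


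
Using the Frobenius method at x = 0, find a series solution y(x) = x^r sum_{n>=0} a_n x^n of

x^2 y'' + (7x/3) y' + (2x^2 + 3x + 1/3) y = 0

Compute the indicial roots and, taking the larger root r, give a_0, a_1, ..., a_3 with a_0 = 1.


Write in Frobenius form y'' + (p(x)/x) y' + (q(x)/x^2) y = 0:
  p(x) = 7/3,  q(x) = 2x^2 + 3x + 1/3.
Indicial equation: r(r-1) + (7/3) r + (1/3) = 0 -> roots r_1 = -1/3, r_2 = -1.
Take r = r_1 = -1/3. Let y(x) = x^r sum_{n>=0} a_n x^n with a_0 = 1.
Substitute y = x^r sum a_n x^n and match x^{r+n}. The recurrence is
  D(n) a_n + 3 a_{n-1} + 2 a_{n-2} = 0,  where D(n) = (r+n)(r+n-1) + (7/3)(r+n) + (1/3).
  a_n = [-3 a_{n-1} - 2 a_{n-2}] / D(n).
Since the indicial polynomial factors as (r - r_1)(r - r_2), D(n) = (r_1 + n - r_1)(r_1 + n - r_2) = n(n + 2/3).
Evaluating step by step (a_0 = 1):
  n = 1: D(1) = 1(1 + 2/3) = 5/3; numerator = -3(1) = -3; a_1 = (-3)/(5/3) = -9/5
  n = 2: D(2) = 2(2 + 2/3) = 16/3; numerator = -3(-9/5) - 2(1) = 17/5; a_2 = (17/5)/(16/3) = 51/80
  n = 3: D(3) = 3(3 + 2/3) = 11; numerator = -3(51/80) - 2(-9/5) = 27/16; a_3 = (27/16)/(11) = 27/176

r = -1/3; a_0 = 1; a_1 = -9/5; a_2 = 51/80; a_3 = 27/176


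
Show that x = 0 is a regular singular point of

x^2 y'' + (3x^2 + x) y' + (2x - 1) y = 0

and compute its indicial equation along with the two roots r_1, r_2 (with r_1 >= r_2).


Divide by x^2 to reach normal form y'' + P_1(x) y' + P_2(x) y = 0 with P_1(x) = 3 + 1/x and P_2(x) = 2/x - 1/x^2.
x = 0 is a singular point because the y'-coefficient 3 + 1/x has a pole at x = 0 and the y-coefficient 2/x - 1/x^2 has a pole at x = 0.
It is a regular singular point because x P_1(x) = p(x) = 3x + 1 and x^2 P_2(x) = q(x) = 2x - 1 are polynomials, hence analytic at x = 0.
p(0) = 1,  q(0) = -1.
Indicial equation: r(r-1) + p(0) r + q(0) = 0, i.e. r^2 + (p(0) - 1) r + q(0) = 0, i.e. r^2 - 1 = 0.
Discriminant: (0)^2 - 4(-1) = 4, so r = (0 ± 2)/2.
Solving: r_1 = 1, r_2 = -1.

indicial: r^2 - 1 = 0; roots r_1 = 1, r_2 = -1


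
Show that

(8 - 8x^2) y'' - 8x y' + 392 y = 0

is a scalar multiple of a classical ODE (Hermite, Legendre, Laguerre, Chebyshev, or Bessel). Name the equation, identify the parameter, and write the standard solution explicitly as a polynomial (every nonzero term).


All three coefficients share the factor 8; dividing through by 8 gives  (1 - x^2) y'' - x y' + 49 y = 0.
This matches the Chebyshev equation (1 - x^2) y'' - x y' + n^2 y = 0 (note the -x y' term, not -2x y') with n^2 = 49, so n = 7; the polynomial solution is T_7(x).
With y = sum_k a_k x^k, matching x^k gives (k+2)(k+1) a_{k+2} = (k^2 - n^2) a_k = (k - 7)(k + 7) a_k. The right side vanishes at k = 7, so the series with the parity of 7 terminates at degree 7.
Standard normalization: leading coefficient of T_n is 2^(n-1), so a_7 = 2^6 = 64. Work downward with a_k = (k+1)(k+2) a_{k+2} / ((k - 7)(k + 7)):
  a_5 = (6)(7)(64) / ((5 - 7)(5 + 7)) = 2688/(-24) = -112
  a_3 = (4)(5)(-112) / ((3 - 7)(3 + 7)) = -2240/(-40) = 56
  a_1 = (2)(3)(56) / ((1 - 7)(1 + 7)) = 336/(-48) = -7
Hence T_7(x) = 64 x^7 - 112 x^5 + 56 x^3 - 7 x.

T_7(x); series = 64 x^7 - 112 x^5 + 56 x^3 - 7 x


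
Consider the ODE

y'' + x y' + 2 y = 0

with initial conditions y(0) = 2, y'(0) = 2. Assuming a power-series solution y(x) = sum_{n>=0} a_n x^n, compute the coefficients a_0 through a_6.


Ansatz: y(x) = sum_{n>=0} a_n x^n, so y'(x) = sum_{n>=1} n a_n x^(n-1) and y''(x) = sum_{n>=2} n(n-1) a_n x^(n-2).
Substitute into P(x) y'' + Q(x) y' + R(x) y = 0 with P(x) = 1, Q(x) = x, R(x) = 2, and match powers of x.
Initial conditions: a_0 = 2, a_1 = 2.
Setting the coefficient of each power of x to zero and solving order by order (substituting the coefficients already found):
  x^0: 2 a_2 + 2 a_0 = 0  ->  2 a_2 = -2 a_0 = -4  ->  a_2 = -2
  x^1: 6 a_3 + 3 a_1 = 0  ->  6 a_3 = -3 a_1 = -6  ->  a_3 = -1
  x^2: 12 a_4 + 4 a_2 = 0  ->  12 a_4 = -4 a_2 = 8  ->  a_4 = 2/3
  x^3: 20 a_5 + 5 a_3 = 0  ->  20 a_5 = -5 a_3 = 5  ->  a_5 = 1/4
  x^4: 30 a_6 + 6 a_4 = 0  ->  30 a_6 = -6 a_4 = -4  ->  a_6 = -2/15
Truncated series: y(x) = 2 + 2 x - 2 x^2 - x^3 + (2/3) x^4 + (1/4) x^5 - (2/15) x^6 + O(x^7).

a_0 = 2; a_1 = 2; a_2 = -2; a_3 = -1; a_4 = 2/3; a_5 = 1/4; a_6 = -2/15


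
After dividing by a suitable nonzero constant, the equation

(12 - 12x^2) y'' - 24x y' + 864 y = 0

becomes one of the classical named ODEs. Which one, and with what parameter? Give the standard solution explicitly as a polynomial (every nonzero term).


All three coefficients share the factor 12; dividing through by 12 gives  (1 - x^2) y'' - 2x y' + 72 y = 0.
This matches the Legendre equation (1 - x^2) y'' - 2x y' + n(n+1) y = 0 (note the -2x y' term) with n(n+1) = 72, so n = 8; the polynomial solution is P_8(x).
With y = sum_k a_k x^k, matching x^k gives (k+2)(k+1) a_{k+2} = [k(k+1) - n(n+1)] a_k = (k - 8)(k + 9) a_k. The right side vanishes at k = 8, so the series with the parity of 8 terminates at degree 8.
Standard normalization (P_n(1) = 1): leading coefficient (2n)!/(2^n (n!)^2) = 20922789888000/(256*1625702400) = 6435/128, so a_8 = 6435/128. Work downward with a_k = (k+1)(k+2) a_{k+2} / ((k - 8)(k + 9)):
  a_6 = (7)(8)(6435/128) / ((6 - 8)(6 + 9)) = (45045/16)/(-30) = -3003/32
  a_4 = (5)(6)(-3003/32) / ((4 - 8)(4 + 9)) = (-45045/16)/(-52) = 3465/64
  a_2 = (3)(4)(3465/64) / ((2 - 8)(2 + 9)) = (10395/16)/(-66) = -315/32
  a_0 = (1)(2)(-315/32) / ((0 - 8)(0 + 9)) = (-315/16)/(-72) = 35/128
Hence P_8(x) = 6435 x^8/128 - 3003 x^6/32 + 3465 x^4/64 - 315 x^2/32 + 35/128.

P_8(x); series = 6435 x^8/128 - 3003 x^6/32 + 3465 x^4/64 - 315 x^2/32 + 35/128


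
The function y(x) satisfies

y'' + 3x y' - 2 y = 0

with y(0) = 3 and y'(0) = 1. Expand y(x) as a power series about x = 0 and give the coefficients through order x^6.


Ansatz: y(x) = sum_{n>=0} a_n x^n, so y'(x) = sum_{n>=1} n a_n x^(n-1) and y''(x) = sum_{n>=2} n(n-1) a_n x^(n-2).
Substitute into P(x) y'' + Q(x) y' + R(x) y = 0 with P(x) = 1, Q(x) = 3x, R(x) = -2, and match powers of x.
Initial conditions: a_0 = 3, a_1 = 1.
Setting the coefficient of each power of x to zero and solving order by order (substituting the coefficients already found):
  x^0: 2 a_2 - 2 a_0 = 0  ->  2 a_2 = 2 a_0 = 6  ->  a_2 = 3
  x^1: 6 a_3 + a_1 = 0  ->  6 a_3 = -a_1 = -1  ->  a_3 = -1/6
  x^2: 12 a_4 + 4 a_2 = 0  ->  12 a_4 = -4 a_2 = -12  ->  a_4 = -1
  x^3: 20 a_5 + 7 a_3 = 0  ->  20 a_5 = -7 a_3 = 7/6  ->  a_5 = 7/120
  x^4: 30 a_6 + 10 a_4 = 0  ->  30 a_6 = -10 a_4 = 10  ->  a_6 = 1/3
Truncated series: y(x) = 3 + x + 3 x^2 - (1/6) x^3 - x^4 + (7/120) x^5 + (1/3) x^6 + O(x^7).

a_0 = 3; a_1 = 1; a_2 = 3; a_3 = -1/6; a_4 = -1; a_5 = 7/120; a_6 = 1/3


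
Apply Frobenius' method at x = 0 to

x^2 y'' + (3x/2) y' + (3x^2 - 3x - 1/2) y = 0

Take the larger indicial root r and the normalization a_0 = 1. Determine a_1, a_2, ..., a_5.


Write in Frobenius form y'' + (p(x)/x) y' + (q(x)/x^2) y = 0:
  p(x) = 3/2,  q(x) = 3x^2 - 3x - 1/2.
Indicial equation: r(r-1) + (3/2) r + (-1/2) = 0 -> roots r_1 = 1/2, r_2 = -1.
Take r = r_1 = 1/2. Let y(x) = x^r sum_{n>=0} a_n x^n with a_0 = 1.
Substitute y = x^r sum a_n x^n and match x^{r+n}. The recurrence is
  D(n) a_n - 3 a_{n-1} + 3 a_{n-2} = 0,  where D(n) = (r+n)(r+n-1) + (3/2)(r+n) + (-1/2).
  a_n = [3 a_{n-1} - 3 a_{n-2}] / D(n).
Since the indicial polynomial factors as (r - r_1)(r - r_2), D(n) = (r_1 + n - r_1)(r_1 + n - r_2) = n(n + 3/2).
Evaluating step by step (a_0 = 1):
  n = 1: D(1) = 1(1 + 3/2) = 5/2; numerator = 3(1) = 3; a_1 = (3)/(5/2) = 6/5
  n = 2: D(2) = 2(2 + 3/2) = 7; numerator = 3(6/5) - 3(1) = 3/5; a_2 = (3/5)/(7) = 3/35
  n = 3: D(3) = 3(3 + 3/2) = 27/2; numerator = 3(3/35) - 3(6/5) = -117/35; a_3 = (-117/35)/(27/2) = -26/105
  n = 4: D(4) = 4(4 + 3/2) = 22; numerator = 3(-26/105) - 3(3/35) = -1; a_4 = (-1)/(22) = -1/22
  n = 5: D(5) = 5(5 + 3/2) = 65/2; numerator = 3(-1/22) - 3(-26/105) = 467/770; a_5 = (467/770)/(65/2) = 467/25025

r = 1/2; a_0 = 1; a_1 = 6/5; a_2 = 3/35; a_3 = -26/105; a_4 = -1/22; a_5 = 467/25025


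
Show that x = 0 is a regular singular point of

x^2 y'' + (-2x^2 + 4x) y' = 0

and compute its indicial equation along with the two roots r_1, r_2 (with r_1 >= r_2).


Divide by x^2 to reach normal form y'' + P_1(x) y' + P_2(x) y = 0 with P_1(x) = -2 + 4/x and P_2(x) = 0.
x = 0 is a singular point because the y'-coefficient -2 + 4/x has a pole at x = 0.
It is a regular singular point because x P_1(x) = p(x) = 4 - 2x and x^2 P_2(x) = q(x) = 0 are polynomials, hence analytic at x = 0.
p(0) = 4,  q(0) = 0.
Indicial equation: r(r-1) + p(0) r + q(0) = 0, i.e. r^2 + (p(0) - 1) r + q(0) = 0, i.e. r^2 + 3 r = 0.
Discriminant: (3)^2 - 4(0) = 9, so r = (-3 ± 3)/2.
Solving: r_1 = 0, r_2 = -3.

indicial: r^2 + 3 r = 0; roots r_1 = 0, r_2 = -3


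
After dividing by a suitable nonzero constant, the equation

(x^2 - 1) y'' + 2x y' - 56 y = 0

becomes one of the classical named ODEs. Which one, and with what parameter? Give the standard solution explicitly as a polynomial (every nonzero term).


All three coefficients share the factor -1; dividing through by -1 gives  (1 - x^2) y'' - 2x y' + 56 y = 0.
This matches the Legendre equation (1 - x^2) y'' - 2x y' + n(n+1) y = 0 (note the -2x y' term) with n(n+1) = 56, so n = 7; the polynomial solution is P_7(x).
With y = sum_k a_k x^k, matching x^k gives (k+2)(k+1) a_{k+2} = [k(k+1) - n(n+1)] a_k = (k - 7)(k + 8) a_k. The right side vanishes at k = 7, so the series with the parity of 7 terminates at degree 7.
Standard normalization (P_n(1) = 1): leading coefficient (2n)!/(2^n (n!)^2) = 87178291200/(128*25401600) = 429/16, so a_7 = 429/16. Work downward with a_k = (k+1)(k+2) a_{k+2} / ((k - 7)(k + 8)):
  a_5 = (6)(7)(429/16) / ((5 - 7)(5 + 8)) = (9009/8)/(-26) = -693/16
  a_3 = (4)(5)(-693/16) / ((3 - 7)(3 + 8)) = (-3465/4)/(-44) = 315/16
  a_1 = (2)(3)(315/16) / ((1 - 7)(1 + 8)) = (945/8)/(-54) = -35/16
Hence P_7(x) = 429 x^7/16 - 693 x^5/16 + 315 x^3/16 - 35 x/16.

P_7(x); series = 429 x^7/16 - 693 x^5/16 + 315 x^3/16 - 35 x/16


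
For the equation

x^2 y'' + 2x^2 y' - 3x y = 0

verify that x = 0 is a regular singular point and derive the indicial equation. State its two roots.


Divide by x^2 to reach normal form y'' + P_1(x) y' + P_2(x) y = 0 with P_1(x) = 2 and P_2(x) = -3/x.
x = 0 is a singular point because the y-coefficient -3/x has a pole at x = 0.
It is a regular singular point because x P_1(x) = p(x) = 2x and x^2 P_2(x) = q(x) = -3x are polynomials, hence analytic at x = 0.
p(0) = 0,  q(0) = 0.
Indicial equation: r(r-1) + p(0) r + q(0) = 0, i.e. r^2 + (p(0) - 1) r + q(0) = 0, i.e. r^2 - 1 r = 0.
Discriminant: (-1)^2 - 4(0) = 1, so r = (1 ± 1)/2.
Solving: r_1 = 1, r_2 = 0.

indicial: r^2 - 1 r = 0; roots r_1 = 1, r_2 = 0


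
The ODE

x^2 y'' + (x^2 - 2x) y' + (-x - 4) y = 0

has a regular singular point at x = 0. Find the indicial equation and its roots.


Divide by x^2 to reach normal form y'' + P_1(x) y' + P_2(x) y = 0 with P_1(x) = 1 - 2/x and P_2(x) = -1/x - 4/x^2.
x = 0 is a singular point because the y'-coefficient 1 - 2/x has a pole at x = 0 and the y-coefficient -1/x - 4/x^2 has a pole at x = 0.
It is a regular singular point because x P_1(x) = p(x) = x - 2 and x^2 P_2(x) = q(x) = -x - 4 are polynomials, hence analytic at x = 0.
p(0) = -2,  q(0) = -4.
Indicial equation: r(r-1) + p(0) r + q(0) = 0, i.e. r^2 + (p(0) - 1) r + q(0) = 0, i.e. r^2 - 3 r - 4 = 0.
Discriminant: (-3)^2 - 4(-4) = 25, so r = (3 ± 5)/2.
Solving: r_1 = 4, r_2 = -1.

indicial: r^2 - 3 r - 4 = 0; roots r_1 = 4, r_2 = -1


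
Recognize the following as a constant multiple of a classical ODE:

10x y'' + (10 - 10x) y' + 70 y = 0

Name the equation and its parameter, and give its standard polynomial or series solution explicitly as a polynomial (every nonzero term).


All three coefficients share the factor 10; dividing through by 10 gives  x y'' + (1 - x) y' + 7 y = 0.
This matches the Laguerre equation x y'' + (1 - x) y' + n y = 0 with n = 7; the polynomial solution is L_7(x).
With y = sum_k a_k x^k, matching x^k gives (k+1)k a_{k+1} + (k+1) a_{k+1} - k a_k + n a_k = 0, i.e. (k+1)^2 a_{k+1} = (k - n) a_k = (k - 7) a_k. The right side vanishes at k = 7, so the series terminates at degree 7.
Standard normalization L_n(0) = 1 gives a_0 = 1. Work upward with a_{k+1} = (k - 7) a_k / (k+1)^2:
  a_1 = (0 - 7)(1) / 1^2 = -7/1 = -7
  a_2 = (1 - 7)(-7) / 2^2 = 42/4 = 21/2
  a_3 = (2 - 7)(21/2) / 3^2 = (-105/2)/9 = -35/6
  a_4 = (3 - 7)(-35/6) / 4^2 = (70/3)/16 = 35/24
  a_5 = (4 - 7)(35/24) / 5^2 = (-35/8)/25 = -7/40
  a_6 = (5 - 7)(-7/40) / 6^2 = (7/20)/36 = 7/720
  a_7 = (6 - 7)(7/720) / 7^2 = (-7/720)/49 = -1/5040
Hence L_7(x) = -x^7/5040 + 7 x^6/720 - 7 x^5/40 + 35 x^4/24 - 35 x^3/6 + 21 x^2/2 - 7 x + 1.

L_7(x); series = -x^7/5040 + 7 x^6/720 - 7 x^5/40 + 35 x^4/24 - 35 x^3/6 + 21 x^2/2 - 7 x + 1


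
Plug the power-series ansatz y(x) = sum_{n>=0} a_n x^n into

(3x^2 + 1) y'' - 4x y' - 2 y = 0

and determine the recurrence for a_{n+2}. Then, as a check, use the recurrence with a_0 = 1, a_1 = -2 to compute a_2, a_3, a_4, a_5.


Substitute y = sum_n a_n x^n.
(1 + 3 x^2) y'' contributes (n+2)(n+1) a_{n+2} + 3 n(n-1) a_n at x^n.
-4 x y'(x) contributes -4 n a_n at x^n.
-2 y(x) contributes -2 a_n at x^n.
Matching x^n: (n+2)(n+1) a_{n+2} + (3 n(n-1) - 4 n - 2) a_n = 0.
Thus a_{n+2} = (-3 n(n-1) + 4 n + 2) / ((n+1)(n+2)) * a_n.

Check with a_0 = 1, a_1 = -2 (apply the recurrence for n = 0, 1, 2, 3): a_0 = 1, a_1 = -2, a_2 = 1, a_3 = -2, a_4 = 1/3, a_5 = 2/5.

a_(n+2) = (-3 n(n-1) + 4 n + 2) / ((n+1)(n+2)) * a_n; check: a_0 = 1, a_1 = -2, a_2 = 1, a_3 = -2, a_4 = 1/3, a_5 = 2/5


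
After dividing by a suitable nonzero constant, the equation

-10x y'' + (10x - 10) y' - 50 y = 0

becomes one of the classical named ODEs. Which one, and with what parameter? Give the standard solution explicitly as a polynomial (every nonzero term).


All three coefficients share the factor -10; dividing through by -10 gives  x y'' + (1 - x) y' + 5 y = 0.
This matches the Laguerre equation x y'' + (1 - x) y' + n y = 0 with n = 5; the polynomial solution is L_5(x).
With y = sum_k a_k x^k, matching x^k gives (k+1)k a_{k+1} + (k+1) a_{k+1} - k a_k + n a_k = 0, i.e. (k+1)^2 a_{k+1} = (k - n) a_k = (k - 5) a_k. The right side vanishes at k = 5, so the series terminates at degree 5.
Standard normalization L_n(0) = 1 gives a_0 = 1. Work upward with a_{k+1} = (k - 5) a_k / (k+1)^2:
  a_1 = (0 - 5)(1) / 1^2 = -5/1 = -5
  a_2 = (1 - 5)(-5) / 2^2 = 20/4 = 5
  a_3 = (2 - 5)(5) / 3^2 = -15/9 = -5/3
  a_4 = (3 - 5)(-5/3) / 4^2 = (10/3)/16 = 5/24
  a_5 = (4 - 5)(5/24) / 5^2 = (-5/24)/25 = -1/120
Hence L_5(x) = -x^5/120 + 5 x^4/24 - 5 x^3/3 + 5 x^2 - 5 x + 1.

L_5(x); series = -x^5/120 + 5 x^4/24 - 5 x^3/3 + 5 x^2 - 5 x + 1


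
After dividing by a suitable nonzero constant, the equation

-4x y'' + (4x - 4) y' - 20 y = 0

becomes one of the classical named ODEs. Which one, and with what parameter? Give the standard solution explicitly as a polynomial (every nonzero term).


All three coefficients share the factor -4; dividing through by -4 gives  x y'' + (1 - x) y' + 5 y = 0.
This matches the Laguerre equation x y'' + (1 - x) y' + n y = 0 with n = 5; the polynomial solution is L_5(x).
With y = sum_k a_k x^k, matching x^k gives (k+1)k a_{k+1} + (k+1) a_{k+1} - k a_k + n a_k = 0, i.e. (k+1)^2 a_{k+1} = (k - n) a_k = (k - 5) a_k. The right side vanishes at k = 5, so the series terminates at degree 5.
Standard normalization L_n(0) = 1 gives a_0 = 1. Work upward with a_{k+1} = (k - 5) a_k / (k+1)^2:
  a_1 = (0 - 5)(1) / 1^2 = -5/1 = -5
  a_2 = (1 - 5)(-5) / 2^2 = 20/4 = 5
  a_3 = (2 - 5)(5) / 3^2 = -15/9 = -5/3
  a_4 = (3 - 5)(-5/3) / 4^2 = (10/3)/16 = 5/24
  a_5 = (4 - 5)(5/24) / 5^2 = (-5/24)/25 = -1/120
Hence L_5(x) = -x^5/120 + 5 x^4/24 - 5 x^3/3 + 5 x^2 - 5 x + 1.

L_5(x); series = -x^5/120 + 5 x^4/24 - 5 x^3/3 + 5 x^2 - 5 x + 1


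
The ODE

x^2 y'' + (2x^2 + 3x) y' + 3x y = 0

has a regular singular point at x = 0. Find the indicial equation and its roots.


Divide by x^2 to reach normal form y'' + P_1(x) y' + P_2(x) y = 0 with P_1(x) = 2 + 3/x and P_2(x) = 3/x.
x = 0 is a singular point because the y'-coefficient 2 + 3/x has a pole at x = 0 and the y-coefficient 3/x has a pole at x = 0.
It is a regular singular point because x P_1(x) = p(x) = 2x + 3 and x^2 P_2(x) = q(x) = 3x are polynomials, hence analytic at x = 0.
p(0) = 3,  q(0) = 0.
Indicial equation: r(r-1) + p(0) r + q(0) = 0, i.e. r^2 + (p(0) - 1) r + q(0) = 0, i.e. r^2 + 2 r = 0.
Discriminant: (2)^2 - 4(0) = 4, so r = (-2 ± 2)/2.
Solving: r_1 = 0, r_2 = -2.

indicial: r^2 + 2 r = 0; roots r_1 = 0, r_2 = -2


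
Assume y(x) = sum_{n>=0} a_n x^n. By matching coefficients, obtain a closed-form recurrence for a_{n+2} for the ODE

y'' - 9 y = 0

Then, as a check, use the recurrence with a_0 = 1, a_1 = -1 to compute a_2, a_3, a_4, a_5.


Substitute y = sum_n a_n x^n into y'' + (const) y = 0.
y''(x) = sum_{n>=0} (n+2)(n+1) a_{n+2} x^n.
The ODE becomes sum_n [(n+2)(n+1) a_{n+2} - 9 a_n] x^n = 0.
Setting each coefficient to zero gives the recurrence:
  (n+2)(n+1) a_{n+2} - 9 a_n = 0,
  a_{n+2} = 9 / ((n+1)(n+2)) a_n.

Check with a_0 = 1, a_1 = -1 (apply the recurrence for n = 0, 1, 2, 3): a_0 = 1, a_1 = -1, a_2 = 9/2, a_3 = -3/2, a_4 = 27/8, a_5 = -27/40.

a_{n+2} = 9/((n+1)(n+2)) * a_n; check: a_0 = 1, a_1 = -1, a_2 = 9/2, a_3 = -3/2, a_4 = 27/8, a_5 = -27/40


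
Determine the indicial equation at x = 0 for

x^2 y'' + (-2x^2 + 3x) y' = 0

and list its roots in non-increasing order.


Divide by x^2 to reach normal form y'' + P_1(x) y' + P_2(x) y = 0 with P_1(x) = -2 + 3/x and P_2(x) = 0.
x = 0 is a singular point because the y'-coefficient -2 + 3/x has a pole at x = 0.
It is a regular singular point because x P_1(x) = p(x) = 3 - 2x and x^2 P_2(x) = q(x) = 0 are polynomials, hence analytic at x = 0.
p(0) = 3,  q(0) = 0.
Indicial equation: r(r-1) + p(0) r + q(0) = 0, i.e. r^2 + (p(0) - 1) r + q(0) = 0, i.e. r^2 + 2 r = 0.
Discriminant: (2)^2 - 4(0) = 4, so r = (-2 ± 2)/2.
Solving: r_1 = 0, r_2 = -2.

indicial: r^2 + 2 r = 0; roots r_1 = 0, r_2 = -2


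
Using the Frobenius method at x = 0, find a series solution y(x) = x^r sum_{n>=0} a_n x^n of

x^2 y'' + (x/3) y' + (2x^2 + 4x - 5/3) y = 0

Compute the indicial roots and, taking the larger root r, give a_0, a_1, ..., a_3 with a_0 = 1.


Write in Frobenius form y'' + (p(x)/x) y' + (q(x)/x^2) y = 0:
  p(x) = 1/3,  q(x) = 2x^2 + 4x - 5/3.
Indicial equation: r(r-1) + (1/3) r + (-5/3) = 0 -> roots r_1 = 5/3, r_2 = -1.
Take r = r_1 = 5/3. Let y(x) = x^r sum_{n>=0} a_n x^n with a_0 = 1.
Substitute y = x^r sum a_n x^n and match x^{r+n}. The recurrence is
  D(n) a_n + 4 a_{n-1} + 2 a_{n-2} = 0,  where D(n) = (r+n)(r+n-1) + (1/3)(r+n) + (-5/3).
  a_n = [-4 a_{n-1} - 2 a_{n-2}] / D(n).
Since the indicial polynomial factors as (r - r_1)(r - r_2), D(n) = (r_1 + n - r_1)(r_1 + n - r_2) = n(n + 8/3).
Evaluating step by step (a_0 = 1):
  n = 1: D(1) = 1(1 + 8/3) = 11/3; numerator = -4(1) = -4; a_1 = (-4)/(11/3) = -12/11
  n = 2: D(2) = 2(2 + 8/3) = 28/3; numerator = -4(-12/11) - 2(1) = 26/11; a_2 = (26/11)/(28/3) = 39/154
  n = 3: D(3) = 3(3 + 8/3) = 17; numerator = -4(39/154) - 2(-12/11) = 90/77; a_3 = (90/77)/(17) = 90/1309

r = 5/3; a_0 = 1; a_1 = -12/11; a_2 = 39/154; a_3 = 90/1309


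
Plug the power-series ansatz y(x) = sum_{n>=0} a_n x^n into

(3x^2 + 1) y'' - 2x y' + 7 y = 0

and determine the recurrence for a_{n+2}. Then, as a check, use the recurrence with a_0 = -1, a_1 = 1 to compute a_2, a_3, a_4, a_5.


Substitute y = sum_n a_n x^n.
(1 + 3 x^2) y'' contributes (n+2)(n+1) a_{n+2} + 3 n(n-1) a_n at x^n.
-2 x y'(x) contributes -2 n a_n at x^n.
7 y(x) contributes 7 a_n at x^n.
Matching x^n: (n+2)(n+1) a_{n+2} + (3 n(n-1) - 2 n + 7) a_n = 0.
Thus a_{n+2} = (-3 n(n-1) + 2 n - 7) / ((n+1)(n+2)) * a_n.

Check with a_0 = -1, a_1 = 1 (apply the recurrence for n = 0, 1, 2, 3): a_0 = -1, a_1 = 1, a_2 = 7/2, a_3 = -5/6, a_4 = -21/8, a_5 = 19/24.

a_(n+2) = (-3 n(n-1) + 2 n - 7) / ((n+1)(n+2)) * a_n; check: a_0 = -1, a_1 = 1, a_2 = 7/2, a_3 = -5/6, a_4 = -21/8, a_5 = 19/24


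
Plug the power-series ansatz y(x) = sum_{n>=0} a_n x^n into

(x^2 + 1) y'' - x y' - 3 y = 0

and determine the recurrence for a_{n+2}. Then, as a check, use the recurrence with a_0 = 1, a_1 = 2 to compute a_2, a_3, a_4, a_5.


Substitute y = sum_n a_n x^n.
(1 + 1 x^2) y'' contributes (n+2)(n+1) a_{n+2} + n(n-1) a_n at x^n.
-x y'(x) contributes -n a_n at x^n.
-3 y(x) contributes -3 a_n at x^n.
Matching x^n: (n+2)(n+1) a_{n+2} + (n(n-1) - n - 3) a_n = 0.
Thus a_{n+2} = (-n(n-1) + n + 3) / ((n+1)(n+2)) * a_n.

Check with a_0 = 1, a_1 = 2 (apply the recurrence for n = 0, 1, 2, 3): a_0 = 1, a_1 = 2, a_2 = 3/2, a_3 = 4/3, a_4 = 3/8, a_5 = 0.

a_(n+2) = (-n(n-1) + n + 3) / ((n+1)(n+2)) * a_n; check: a_0 = 1, a_1 = 2, a_2 = 3/2, a_3 = 4/3, a_4 = 3/8, a_5 = 0


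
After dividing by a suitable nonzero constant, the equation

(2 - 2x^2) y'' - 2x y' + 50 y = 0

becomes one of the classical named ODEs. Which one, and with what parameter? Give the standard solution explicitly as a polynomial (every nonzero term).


All three coefficients share the factor 2; dividing through by 2 gives  (1 - x^2) y'' - x y' + 25 y = 0.
This matches the Chebyshev equation (1 - x^2) y'' - x y' + n^2 y = 0 (note the -x y' term, not -2x y') with n^2 = 25, so n = 5; the polynomial solution is T_5(x).
With y = sum_k a_k x^k, matching x^k gives (k+2)(k+1) a_{k+2} = (k^2 - n^2) a_k = (k - 5)(k + 5) a_k. The right side vanishes at k = 5, so the series with the parity of 5 terminates at degree 5.
Standard normalization: leading coefficient of T_n is 2^(n-1), so a_5 = 2^4 = 16. Work downward with a_k = (k+1)(k+2) a_{k+2} / ((k - 5)(k + 5)):
  a_3 = (4)(5)(16) / ((3 - 5)(3 + 5)) = 320/(-16) = -20
  a_1 = (2)(3)(-20) / ((1 - 5)(1 + 5)) = -120/(-24) = 5
Hence T_5(x) = 16 x^5 - 20 x^3 + 5 x.

T_5(x); series = 16 x^5 - 20 x^3 + 5 x


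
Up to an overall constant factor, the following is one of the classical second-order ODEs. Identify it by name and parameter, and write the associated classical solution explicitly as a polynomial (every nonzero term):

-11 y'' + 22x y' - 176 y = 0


All three coefficients share the factor -11; dividing through by -11 gives  y'' - 2x y' + 16 y = 0.
This matches the Hermite equation y'' - 2x y' + 2n y = 0 with 2n = 16, so n = 8; the polynomial solution is H_8(x).
With y = sum_k a_k x^k, matching x^k gives (k+2)(k+1) a_{k+2} = 2(k - n) a_k = 2(k - 8) a_k. The right side vanishes at k = 8, so the series with the parity of 8 terminates at degree 8.
Standard normalization: leading coefficient of H_n is 2^n, so a_8 = 2^8 = 256. Work downward with a_k = (k+1)(k+2) a_{k+2} / (2(k - n)):
  a_6 = (7)(8)(256) / (2(6 - 8)) = 14336/(-4) = -3584
  a_4 = (5)(6)(-3584) / (2(4 - 8)) = -107520/(-8) = 13440
  a_2 = (3)(4)(13440) / (2(2 - 8)) = 161280/(-12) = -13440
  a_0 = (1)(2)(-13440) / (2(0 - 8)) = -26880/(-16) = 1680
Hence H_8(x) = 256 x^8 - 3584 x^6 + 13440 x^4 - 13440 x^2 + 1680.

H_8(x); series = 256 x^8 - 3584 x^6 + 13440 x^4 - 13440 x^2 + 1680


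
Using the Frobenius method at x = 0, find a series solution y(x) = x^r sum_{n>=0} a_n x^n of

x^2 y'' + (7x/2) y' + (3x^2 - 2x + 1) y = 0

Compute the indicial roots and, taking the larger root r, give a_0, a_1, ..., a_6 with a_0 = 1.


Write in Frobenius form y'' + (p(x)/x) y' + (q(x)/x^2) y = 0:
  p(x) = 7/2,  q(x) = 3x^2 - 2x + 1.
Indicial equation: r(r-1) + (7/2) r + (1) = 0 -> roots r_1 = -1/2, r_2 = -2.
Take r = r_1 = -1/2. Let y(x) = x^r sum_{n>=0} a_n x^n with a_0 = 1.
Substitute y = x^r sum a_n x^n and match x^{r+n}. The recurrence is
  D(n) a_n - 2 a_{n-1} + 3 a_{n-2} = 0,  where D(n) = (r+n)(r+n-1) + (7/2)(r+n) + (1).
  a_n = [2 a_{n-1} - 3 a_{n-2}] / D(n).
Since the indicial polynomial factors as (r - r_1)(r - r_2), D(n) = (r_1 + n - r_1)(r_1 + n - r_2) = n(n + 3/2).
Evaluating step by step (a_0 = 1):
  n = 1: D(1) = 1(1 + 3/2) = 5/2; numerator = 2(1) = 2; a_1 = (2)/(5/2) = 4/5
  n = 2: D(2) = 2(2 + 3/2) = 7; numerator = 2(4/5) - 3(1) = -7/5; a_2 = (-7/5)/(7) = -1/5
  n = 3: D(3) = 3(3 + 3/2) = 27/2; numerator = 2(-1/5) - 3(4/5) = -14/5; a_3 = (-14/5)/(27/2) = -28/135
  n = 4: D(4) = 4(4 + 3/2) = 22; numerator = 2(-28/135) - 3(-1/5) = 5/27; a_4 = (5/27)/(22) = 5/594
  n = 5: D(5) = 5(5 + 3/2) = 65/2; numerator = 2(5/594) - 3(-28/135) = 949/1485; a_5 = (949/1485)/(65/2) = 146/7425
  n = 6: D(6) = 6(6 + 3/2) = 45; numerator = 2(146/7425) - 3(5/594) = 19/1350; a_6 = (19/1350)/(45) = 19/60750

r = -1/2; a_0 = 1; a_1 = 4/5; a_2 = -1/5; a_3 = -28/135; a_4 = 5/594; a_5 = 146/7425; a_6 = 19/60750


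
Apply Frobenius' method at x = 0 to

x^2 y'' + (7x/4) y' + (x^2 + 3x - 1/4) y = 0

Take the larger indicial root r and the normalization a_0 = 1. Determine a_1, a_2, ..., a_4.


Write in Frobenius form y'' + (p(x)/x) y' + (q(x)/x^2) y = 0:
  p(x) = 7/4,  q(x) = x^2 + 3x - 1/4.
Indicial equation: r(r-1) + (7/4) r + (-1/4) = 0 -> roots r_1 = 1/4, r_2 = -1.
Take r = r_1 = 1/4. Let y(x) = x^r sum_{n>=0} a_n x^n with a_0 = 1.
Substitute y = x^r sum a_n x^n and match x^{r+n}. The recurrence is
  D(n) a_n + 3 a_{n-1} + 1 a_{n-2} = 0,  where D(n) = (r+n)(r+n-1) + (7/4)(r+n) + (-1/4).
  a_n = [-3 a_{n-1} - 1 a_{n-2}] / D(n).
Since the indicial polynomial factors as (r - r_1)(r - r_2), D(n) = (r_1 + n - r_1)(r_1 + n - r_2) = n(n + 5/4).
Evaluating step by step (a_0 = 1):
  n = 1: D(1) = 1(1 + 5/4) = 9/4; numerator = -3(1) = -3; a_1 = (-3)/(9/4) = -4/3
  n = 2: D(2) = 2(2 + 5/4) = 13/2; numerator = -3(-4/3) - 1(1) = 3; a_2 = (3)/(13/2) = 6/13
  n = 3: D(3) = 3(3 + 5/4) = 51/4; numerator = -3(6/13) - 1(-4/3) = -2/39; a_3 = (-2/39)/(51/4) = -8/1989
  n = 4: D(4) = 4(4 + 5/4) = 21; numerator = -3(-8/1989) - 1(6/13) = -298/663; a_4 = (-298/663)/(21) = -298/13923

r = 1/4; a_0 = 1; a_1 = -4/3; a_2 = 6/13; a_3 = -8/1989; a_4 = -298/13923


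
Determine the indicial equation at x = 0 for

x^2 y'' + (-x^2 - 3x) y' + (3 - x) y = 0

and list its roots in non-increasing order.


Divide by x^2 to reach normal form y'' + P_1(x) y' + P_2(x) y = 0 with P_1(x) = -1 - 3/x and P_2(x) = -1/x + 3/x^2.
x = 0 is a singular point because the y'-coefficient -1 - 3/x has a pole at x = 0 and the y-coefficient -1/x + 3/x^2 has a pole at x = 0.
It is a regular singular point because x P_1(x) = p(x) = -x - 3 and x^2 P_2(x) = q(x) = 3 - x are polynomials, hence analytic at x = 0.
p(0) = -3,  q(0) = 3.
Indicial equation: r(r-1) + p(0) r + q(0) = 0, i.e. r^2 + (p(0) - 1) r + q(0) = 0, i.e. r^2 - 4 r + 3 = 0.
Discriminant: (-4)^2 - 4(3) = 4, so r = (4 ± 2)/2.
Solving: r_1 = 3, r_2 = 1.

indicial: r^2 - 4 r + 3 = 0; roots r_1 = 3, r_2 = 1


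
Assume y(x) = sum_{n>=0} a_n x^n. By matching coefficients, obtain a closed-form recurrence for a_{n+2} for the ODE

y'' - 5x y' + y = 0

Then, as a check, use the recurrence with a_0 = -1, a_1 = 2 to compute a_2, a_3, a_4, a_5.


Substitute y = sum_n a_n x^n.
y''(x) has coefficient (n+2)(n+1) a_{n+2} at x^n;
-5 x y'(x) has coefficient -5 n a_n at x^n (shift);
y(x) has coefficient 1 a_n at x^n.
Matching x^n: (n+2)(n+1) a_{n+2} + (-5n + 1) a_n = 0.
Thus a_{n+2} = (5n - 1) / ((n+1)(n+2)) * a_n.

Check with a_0 = -1, a_1 = 2 (apply the recurrence for n = 0, 1, 2, 3): a_0 = -1, a_1 = 2, a_2 = 1/2, a_3 = 4/3, a_4 = 3/8, a_5 = 14/15.

a_(n+2) = (5n - 1) / ((n+1)(n+2)) * a_n; check: a_0 = -1, a_1 = 2, a_2 = 1/2, a_3 = 4/3, a_4 = 3/8, a_5 = 14/15


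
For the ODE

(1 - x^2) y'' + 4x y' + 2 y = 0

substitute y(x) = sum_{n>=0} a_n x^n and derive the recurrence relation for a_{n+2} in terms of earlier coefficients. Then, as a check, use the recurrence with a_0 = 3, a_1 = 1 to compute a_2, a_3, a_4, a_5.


Substitute y = sum_n a_n x^n.
(1 - 1 x^2) y'' contributes (n+2)(n+1) a_{n+2} - n(n-1) a_n at x^n.
4 x y'(x) contributes 4 n a_n at x^n.
2 y(x) contributes 2 a_n at x^n.
Matching x^n: (n+2)(n+1) a_{n+2} + (-n(n-1) + 4 n + 2) a_n = 0.
Thus a_{n+2} = (n(n-1) - 4 n - 2) / ((n+1)(n+2)) * a_n.

Check with a_0 = 3, a_1 = 1 (apply the recurrence for n = 0, 1, 2, 3): a_0 = 3, a_1 = 1, a_2 = -3, a_3 = -1, a_4 = 2, a_5 = 2/5.

a_(n+2) = (n(n-1) - 4 n - 2) / ((n+1)(n+2)) * a_n; check: a_0 = 3, a_1 = 1, a_2 = -3, a_3 = -1, a_4 = 2, a_5 = 2/5


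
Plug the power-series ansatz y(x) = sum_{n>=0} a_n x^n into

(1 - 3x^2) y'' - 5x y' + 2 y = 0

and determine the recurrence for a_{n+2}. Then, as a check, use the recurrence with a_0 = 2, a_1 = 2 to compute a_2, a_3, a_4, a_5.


Substitute y = sum_n a_n x^n.
(1 - 3 x^2) y'' contributes (n+2)(n+1) a_{n+2} - 3 n(n-1) a_n at x^n.
-5 x y'(x) contributes -5 n a_n at x^n.
2 y(x) contributes 2 a_n at x^n.
Matching x^n: (n+2)(n+1) a_{n+2} + (-3 n(n-1) - 5 n + 2) a_n = 0.
Thus a_{n+2} = (3 n(n-1) + 5 n - 2) / ((n+1)(n+2)) * a_n.

Check with a_0 = 2, a_1 = 2 (apply the recurrence for n = 0, 1, 2, 3): a_0 = 2, a_1 = 2, a_2 = -2, a_3 = 1, a_4 = -7/3, a_5 = 31/20.

a_(n+2) = (3 n(n-1) + 5 n - 2) / ((n+1)(n+2)) * a_n; check: a_0 = 2, a_1 = 2, a_2 = -2, a_3 = 1, a_4 = -7/3, a_5 = 31/20


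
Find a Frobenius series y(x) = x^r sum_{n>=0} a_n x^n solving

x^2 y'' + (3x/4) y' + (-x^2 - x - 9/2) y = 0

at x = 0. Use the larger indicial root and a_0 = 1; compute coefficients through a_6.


Write in Frobenius form y'' + (p(x)/x) y' + (q(x)/x^2) y = 0:
  p(x) = 3/4,  q(x) = -x^2 - x - 9/2.
Indicial equation: r(r-1) + (3/4) r + (-9/2) = 0 -> roots r_1 = 9/4, r_2 = -2.
Take r = r_1 = 9/4. Let y(x) = x^r sum_{n>=0} a_n x^n with a_0 = 1.
Substitute y = x^r sum a_n x^n and match x^{r+n}. The recurrence is
  D(n) a_n - 1 a_{n-1} - 1 a_{n-2} = 0,  where D(n) = (r+n)(r+n-1) + (3/4)(r+n) + (-9/2).
  a_n = [1 a_{n-1} + 1 a_{n-2}] / D(n).
Since the indicial polynomial factors as (r - r_1)(r - r_2), D(n) = (r_1 + n - r_1)(r_1 + n - r_2) = n(n + 17/4).
Evaluating step by step (a_0 = 1):
  n = 1: D(1) = 1(1 + 17/4) = 21/4; numerator = 1(1) = 1; a_1 = (1)/(21/4) = 4/21
  n = 2: D(2) = 2(2 + 17/4) = 25/2; numerator = 1(4/21) + 1(1) = 25/21; a_2 = (25/21)/(25/2) = 2/21
  n = 3: D(3) = 3(3 + 17/4) = 87/4; numerator = 1(2/21) + 1(4/21) = 2/7; a_3 = (2/7)/(87/4) = 8/609
  n = 4: D(4) = 4(4 + 17/4) = 33; numerator = 1(8/609) + 1(2/21) = 22/203; a_4 = (22/203)/(33) = 2/609
  n = 5: D(5) = 5(5 + 17/4) = 185/4; numerator = 1(2/609) + 1(8/609) = 10/609; a_5 = (10/609)/(185/4) = 8/22533
  n = 6: D(6) = 6(6 + 17/4) = 123/2; numerator = 1(8/22533) + 1(2/609) = 82/22533; a_6 = (82/22533)/(123/2) = 4/67599

r = 9/4; a_0 = 1; a_1 = 4/21; a_2 = 2/21; a_3 = 8/609; a_4 = 2/609; a_5 = 8/22533; a_6 = 4/67599


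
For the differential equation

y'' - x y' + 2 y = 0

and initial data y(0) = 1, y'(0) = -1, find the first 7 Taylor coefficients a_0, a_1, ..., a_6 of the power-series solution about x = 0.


Ansatz: y(x) = sum_{n>=0} a_n x^n, so y'(x) = sum_{n>=1} n a_n x^(n-1) and y''(x) = sum_{n>=2} n(n-1) a_n x^(n-2).
Substitute into P(x) y'' + Q(x) y' + R(x) y = 0 with P(x) = 1, Q(x) = -x, R(x) = 2, and match powers of x.
Initial conditions: a_0 = 1, a_1 = -1.
Setting the coefficient of each power of x to zero and solving order by order (substituting the coefficients already found):
  x^0: 2 a_2 + 2 a_0 = 0  ->  2 a_2 = -2 a_0 = -2  ->  a_2 = -1
  x^1: 6 a_3 + a_1 = 0  ->  6 a_3 = -a_1 = 1  ->  a_3 = 1/6
  x^2: 12 a_4 = 0  ->  a_4 = 0
  x^3: 20 a_5 - a_3 = 0  ->  20 a_5 = a_3 = 1/6  ->  a_5 = 1/120
  x^4: 30 a_6 - 2 a_4 = 0  ->  30 a_6 = 2 a_4 = 0  ->  a_6 = 0
Truncated series: y(x) = 1 - x - x^2 + (1/6) x^3 + (1/120) x^5 + O(x^7).

a_0 = 1; a_1 = -1; a_2 = -1; a_3 = 1/6; a_4 = 0; a_5 = 1/120; a_6 = 0


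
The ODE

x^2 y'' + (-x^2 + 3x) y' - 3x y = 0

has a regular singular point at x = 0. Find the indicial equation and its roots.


Divide by x^2 to reach normal form y'' + P_1(x) y' + P_2(x) y = 0 with P_1(x) = -1 + 3/x and P_2(x) = -3/x.
x = 0 is a singular point because the y'-coefficient -1 + 3/x has a pole at x = 0 and the y-coefficient -3/x has a pole at x = 0.
It is a regular singular point because x P_1(x) = p(x) = 3 - x and x^2 P_2(x) = q(x) = -3x are polynomials, hence analytic at x = 0.
p(0) = 3,  q(0) = 0.
Indicial equation: r(r-1) + p(0) r + q(0) = 0, i.e. r^2 + (p(0) - 1) r + q(0) = 0, i.e. r^2 + 2 r = 0.
Discriminant: (2)^2 - 4(0) = 4, so r = (-2 ± 2)/2.
Solving: r_1 = 0, r_2 = -2.

indicial: r^2 + 2 r = 0; roots r_1 = 0, r_2 = -2


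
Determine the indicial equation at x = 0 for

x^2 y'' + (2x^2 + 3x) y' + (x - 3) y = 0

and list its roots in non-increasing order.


Divide by x^2 to reach normal form y'' + P_1(x) y' + P_2(x) y = 0 with P_1(x) = 2 + 3/x and P_2(x) = 1/x - 3/x^2.
x = 0 is a singular point because the y'-coefficient 2 + 3/x has a pole at x = 0 and the y-coefficient 1/x - 3/x^2 has a pole at x = 0.
It is a regular singular point because x P_1(x) = p(x) = 2x + 3 and x^2 P_2(x) = q(x) = x - 3 are polynomials, hence analytic at x = 0.
p(0) = 3,  q(0) = -3.
Indicial equation: r(r-1) + p(0) r + q(0) = 0, i.e. r^2 + (p(0) - 1) r + q(0) = 0, i.e. r^2 + 2 r - 3 = 0.
Discriminant: (2)^2 - 4(-3) = 16, so r = (-2 ± 4)/2.
Solving: r_1 = 1, r_2 = -3.

indicial: r^2 + 2 r - 3 = 0; roots r_1 = 1, r_2 = -3


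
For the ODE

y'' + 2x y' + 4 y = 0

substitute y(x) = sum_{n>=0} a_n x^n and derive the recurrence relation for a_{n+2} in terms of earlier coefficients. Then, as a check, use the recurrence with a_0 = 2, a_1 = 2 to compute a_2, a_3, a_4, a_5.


Substitute y = sum_n a_n x^n.
y''(x) has coefficient (n+2)(n+1) a_{n+2} at x^n;
2 x y'(x) has coefficient 2 n a_n at x^n (shift);
4 y(x) has coefficient 4 a_n at x^n.
Matching x^n: (n+2)(n+1) a_{n+2} + (2n + 4) a_n = 0.
Thus a_{n+2} = (-2n - 4) / ((n+1)(n+2)) * a_n.

Check with a_0 = 2, a_1 = 2 (apply the recurrence for n = 0, 1, 2, 3): a_0 = 2, a_1 = 2, a_2 = -4, a_3 = -2, a_4 = 8/3, a_5 = 1.

a_(n+2) = (-2n - 4) / ((n+1)(n+2)) * a_n; check: a_0 = 2, a_1 = 2, a_2 = -4, a_3 = -2, a_4 = 8/3, a_5 = 1
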